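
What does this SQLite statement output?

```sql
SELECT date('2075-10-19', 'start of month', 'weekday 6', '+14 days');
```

`start of month` rewinds 2075-10-19 to 2075-10-01.
`weekday 6` advances to the next Saturday; 2075-10-01 is a Tuesday, so it moves forward to 2075-10-05.
Advancing 14 more days within October lands on 2075-10-19.

2075-10-19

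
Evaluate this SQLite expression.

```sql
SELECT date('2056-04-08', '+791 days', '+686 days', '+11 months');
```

Applying '+791 days' to 2056-04-08: counting 791 days forward gives 2058-06-08.
Applying '+686 days' to 2058-06-08: counting 686 days forward gives 2060-04-24.
Adding +11 months to 2060-04-24 gives 2061-03-24.

2061-03-24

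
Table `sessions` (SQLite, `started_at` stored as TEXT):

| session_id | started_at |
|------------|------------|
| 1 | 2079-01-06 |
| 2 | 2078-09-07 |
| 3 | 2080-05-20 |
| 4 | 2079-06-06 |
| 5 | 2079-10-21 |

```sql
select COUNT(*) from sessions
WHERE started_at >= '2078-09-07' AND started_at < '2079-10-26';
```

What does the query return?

4

Rows in [2078-09-07, 2079-10-26): 2079-01-06, 2078-09-07, 2079-06-06, 2079-10-21 → 4 rows.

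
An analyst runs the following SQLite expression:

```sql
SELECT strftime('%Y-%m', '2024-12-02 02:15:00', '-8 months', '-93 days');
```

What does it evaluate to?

2023-12

First apply '-8 months', '-93 days': 2024-12-02 02:15:00 → 2023-12-31 02:15:00.
`%Y-%m` extracts the year-month: 2023-12.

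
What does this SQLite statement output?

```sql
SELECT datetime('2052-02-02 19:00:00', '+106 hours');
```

2052-02-07 05:00:00

+106 hours from 2052-02-02 19:00:00 is 2052-02-07 05:00:00 (crosses midnight).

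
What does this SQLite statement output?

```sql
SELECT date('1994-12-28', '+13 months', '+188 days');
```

Adding +13 months to 1994-12-28 gives 1996-01-28.
Applying '+188 days' to 1996-01-28: counting 188 days forward gives 1996-08-03.

1996-08-03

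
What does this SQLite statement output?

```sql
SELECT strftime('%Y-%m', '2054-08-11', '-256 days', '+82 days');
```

2054-02

First apply '-256 days', '+82 days': 2054-08-11 → 2054-02-18.
`%Y-%m` extracts the year-month: 2054-02.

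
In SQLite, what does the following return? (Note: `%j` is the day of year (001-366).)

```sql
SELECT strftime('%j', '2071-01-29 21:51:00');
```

029

Day-of-year for 2071-01-29: days since 2071-01-01 inclusive = 29, zero-padded to 029.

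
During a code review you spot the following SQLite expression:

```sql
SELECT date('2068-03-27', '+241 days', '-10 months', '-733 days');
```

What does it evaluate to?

2066-01-20

Applying '+241 days' to 2068-03-27: counting 241 days forward gives 2068-11-23.
Adding -10 months to 2068-11-23 gives 2068-01-23.
Applying '-733 days' to 2068-01-23: counting 733 days back gives 2066-01-20.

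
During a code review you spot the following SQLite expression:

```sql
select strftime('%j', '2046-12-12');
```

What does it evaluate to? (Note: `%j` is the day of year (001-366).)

Day-of-year for 2046-12-12: days since 2046-01-01 inclusive = 346, zero-padded to 346.

346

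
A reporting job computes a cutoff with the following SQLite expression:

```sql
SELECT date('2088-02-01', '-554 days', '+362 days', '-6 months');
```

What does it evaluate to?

Applying '-554 days' to 2088-02-01: counting 554 days back gives 2086-07-27.
Applying '+362 days' to 2086-07-27: counting 362 days forward gives 2087-07-24.
Adding -6 months to 2087-07-24 gives 2087-01-24.

2087-01-24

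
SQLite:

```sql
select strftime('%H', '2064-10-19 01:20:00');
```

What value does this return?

`%H` extracts the 2-digit hour (00-23): 01.

01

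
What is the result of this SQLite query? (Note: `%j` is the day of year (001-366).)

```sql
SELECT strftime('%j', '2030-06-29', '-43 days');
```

First apply '-43 days': 2030-06-29 → 2030-05-17.
Day-of-year for 2030-05-17: days since 2030-01-01 inclusive = 137, zero-padded to 137.

137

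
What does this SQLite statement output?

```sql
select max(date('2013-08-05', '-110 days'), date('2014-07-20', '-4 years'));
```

date('2013-08-05', '-110 days') → 2013-04-17.
date('2014-07-20', '-4 years') → 2010-07-20.
Later of the two is 2013-04-17.

2013-04-17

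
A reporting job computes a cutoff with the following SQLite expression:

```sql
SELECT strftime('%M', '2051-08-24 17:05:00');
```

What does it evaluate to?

`%M` extracts the 2-digit minute: 05.

05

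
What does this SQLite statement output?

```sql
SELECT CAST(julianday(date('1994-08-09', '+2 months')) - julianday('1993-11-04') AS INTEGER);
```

339

Adding +2 months to 1994-08-09 gives 1994-10-09.
26 days remain in November 1993 after the 4th (30 − 4).
Full months from December 1993 through September 1994 contribute their day counts.
Then 9 days into October 1994.
Total: 26 + 31 + 31 + 28 + 31 + 30 + 31 + 30 + 31 + 31 + 30 + 9 = 339.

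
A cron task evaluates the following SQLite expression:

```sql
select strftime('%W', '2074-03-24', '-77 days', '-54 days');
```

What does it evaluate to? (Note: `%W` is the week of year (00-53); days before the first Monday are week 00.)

46

First apply '-77 days', '-54 days': 2074-03-24 → 2073-11-13.
2073-11-13 is a Monday. SQLite's %W counts Mondays since the year started; the result is 46.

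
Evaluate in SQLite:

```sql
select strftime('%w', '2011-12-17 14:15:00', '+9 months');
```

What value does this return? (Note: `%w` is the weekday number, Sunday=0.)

1

First apply '+9 months': 2011-12-17 14:15:00 → 2012-09-17 14:15:00.
2012-09-17 is a Monday; with Sunday=0 that is 1.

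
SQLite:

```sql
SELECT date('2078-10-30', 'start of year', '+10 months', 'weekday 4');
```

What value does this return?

`start of year` rewinds 2078-10-30 to 2078-01-01.
Adding +10 months to 2078-01-01 gives 2078-11-01.
`weekday 4` advances to the next Thursday; 2078-11-01 is a Tuesday, so it moves forward to 2078-11-03.

2078-11-03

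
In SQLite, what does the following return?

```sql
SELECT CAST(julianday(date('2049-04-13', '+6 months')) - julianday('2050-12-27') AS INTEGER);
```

-440

Adding +6 months to 2049-04-13 gives 2049-10-13.
18 days remain in October 2049 after the 13th (31 − 13).
Full months from November 2049 through November 2050 contribute their day counts.
Then 27 days into December 2050.
Total: 18 + 30 + 31 + 31 + 28 + 31 + 30 + 31 + 30 + 31 + 31 + 30 + 31 + 30 + 27 = 440.
The subtraction is earlier − later, so the result is −440 → -440.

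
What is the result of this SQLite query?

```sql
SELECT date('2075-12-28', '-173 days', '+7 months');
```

Applying '-173 days' to 2075-12-28: counting 173 days back gives 2075-07-08.
Adding +7 months to 2075-07-08 gives 2076-02-08.

2076-02-08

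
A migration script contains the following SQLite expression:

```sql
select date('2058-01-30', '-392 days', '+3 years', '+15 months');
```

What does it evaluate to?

2061-04-03

Applying '-392 days' to 2058-01-30: counting 392 days back gives 2057-01-03.
Adding +3 years to 2057-01-03 gives 2060-01-03.
Adding +15 months to 2060-01-03 gives 2061-04-03.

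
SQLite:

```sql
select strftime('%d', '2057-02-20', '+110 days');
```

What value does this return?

10

First apply '+110 days': 2057-02-20 → 2057-06-10.
`%d` extracts the 2-digit day of month: 10.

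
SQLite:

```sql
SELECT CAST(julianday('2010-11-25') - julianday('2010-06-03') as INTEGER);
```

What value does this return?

175

27 days remain in June 2010 after the 3rd (30 − 3).
July 2010: 31 days.
August 2010: 31 days.
September 2010: 30 days.
October 2010: 31 days.
Then 25 days into November 2010.
Total: 27 + 31 + 31 + 30 + 31 + 25 = 175.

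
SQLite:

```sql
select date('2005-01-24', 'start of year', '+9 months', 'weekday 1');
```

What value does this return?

2005-10-03

`start of year` rewinds 2005-01-24 to 2005-01-01.
Adding +9 months to 2005-01-01 gives 2005-10-01.
`weekday 1` advances to the next Monday; 2005-10-01 is a Saturday, so it moves forward to 2005-10-03.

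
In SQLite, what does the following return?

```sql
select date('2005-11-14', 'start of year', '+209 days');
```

2005-07-29

`start of year` rewinds 2005-11-14 to 2005-01-01.
Applying '+209 days' to 2005-01-01: counting 209 days forward gives 2005-07-29.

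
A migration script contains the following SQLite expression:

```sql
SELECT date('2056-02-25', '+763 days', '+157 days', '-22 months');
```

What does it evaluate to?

Applying '+763 days' to 2056-02-25: counting 763 days forward gives 2058-03-29.
Applying '+157 days' to 2058-03-29: counting 157 days forward gives 2058-09-02.
Adding -22 months to 2058-09-02 gives 2056-11-02.

2056-11-02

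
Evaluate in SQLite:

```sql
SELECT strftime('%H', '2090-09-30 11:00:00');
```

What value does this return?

11

`%H` extracts the 2-digit hour (00-23): 11.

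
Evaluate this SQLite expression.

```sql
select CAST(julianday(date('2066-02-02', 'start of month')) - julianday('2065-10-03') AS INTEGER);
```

121

`start of month` rewinds 2066-02-02 to 2066-02-01.
28 days remain in October 2065 after the 3rd (31 − 3).
November 2065: 30 days.
December 2065: 31 days.
January 2066: 31 days.
Then 1 day into February 2066.
Total: 28 + 30 + 31 + 31 + 1 = 121.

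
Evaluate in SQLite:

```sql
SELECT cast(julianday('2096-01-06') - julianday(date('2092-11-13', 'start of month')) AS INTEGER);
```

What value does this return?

1161

`start of month` rewinds 2092-11-13 to 2092-11-01.
29 days remain in November 2092 after the 1st (30 − 1).
Full months from December 2092 through December 2095 contribute their day counts.
Then 6 days into January 2096.
Total: 29 + 31 + 31 + 28 + 31 + 30 + 31 + 30 + 31 + 31 + 30 + 31 + 30 + 31 + 31 + 28 + 31 + 30 + 31 + 30 + 31 + 31 + 30 + 31 + 30 + 31 + 31 + 28 + 31 + 30 + 31 + 30 + 31 + 31 + 30 + 31 + 30 + 31 + 6 = 1161.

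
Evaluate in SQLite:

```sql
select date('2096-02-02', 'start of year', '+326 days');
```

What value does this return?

2096-11-22

`start of year` rewinds 2096-02-02 to 2096-01-01.
Applying '+326 days' to 2096-01-01: counting 326 days forward gives 2096-11-22.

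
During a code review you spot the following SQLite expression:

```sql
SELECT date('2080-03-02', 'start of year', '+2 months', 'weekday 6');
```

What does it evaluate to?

2080-03-02

`start of year` rewinds 2080-03-02 to 2080-01-01.
Adding +2 months to 2080-01-01 gives 2080-03-01.
`weekday 6` advances to the next Saturday; 2080-03-01 is a Friday, so it moves forward to 2080-03-02.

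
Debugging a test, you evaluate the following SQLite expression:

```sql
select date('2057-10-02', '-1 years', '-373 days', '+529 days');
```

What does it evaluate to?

Adding -1 year to 2057-10-02 gives 2056-10-02.
Applying '-373 days' to 2056-10-02: counting 373 days back gives 2055-09-25.
Applying '+529 days' to 2055-09-25: counting 529 days forward gives 2057-03-07.

2057-03-07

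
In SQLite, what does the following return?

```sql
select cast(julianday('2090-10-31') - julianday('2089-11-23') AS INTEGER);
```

7 days remain in November 2089 after the 23rd (30 − 23).
Full months from December 2089 through September 2090 contribute their day counts.
Then 31 days into October 2090.
Total: 7 + 31 + 31 + 28 + 31 + 30 + 31 + 30 + 31 + 31 + 30 + 31 = 342.

342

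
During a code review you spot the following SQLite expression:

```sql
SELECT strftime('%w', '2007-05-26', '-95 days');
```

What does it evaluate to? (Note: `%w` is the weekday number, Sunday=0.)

2

First apply '-95 days': 2007-05-26 → 2007-02-20.
2007-02-20 is a Tuesday; with Sunday=0 that is 2.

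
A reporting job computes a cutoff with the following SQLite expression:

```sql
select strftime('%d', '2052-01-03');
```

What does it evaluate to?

03

`%d` extracts the 2-digit day of month: 03.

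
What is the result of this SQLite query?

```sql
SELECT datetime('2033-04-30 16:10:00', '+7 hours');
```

2033-04-30 23:10:00

+7 hours from 2033-04-30 16:10:00 is 2033-04-30 23:10:00.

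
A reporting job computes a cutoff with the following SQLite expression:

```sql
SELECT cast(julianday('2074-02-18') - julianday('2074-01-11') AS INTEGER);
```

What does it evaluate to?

38

20 days remain in January 2074 after the 11th (31 − 11).
Then 18 days into February 2074.
Total: 20 + 18 = 38.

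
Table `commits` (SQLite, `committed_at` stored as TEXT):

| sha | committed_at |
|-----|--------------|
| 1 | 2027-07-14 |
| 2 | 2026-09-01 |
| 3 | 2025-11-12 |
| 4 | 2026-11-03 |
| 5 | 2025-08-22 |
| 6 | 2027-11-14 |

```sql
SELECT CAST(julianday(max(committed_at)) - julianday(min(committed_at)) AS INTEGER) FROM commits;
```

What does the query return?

MIN = 2025-08-22, MAX = 2027-11-14.
9 days remain in August 2025 after the 22nd (31 − 22).
Full months from September 2025 through October 2027 contribute their day counts.
Then 14 days into November 2027.
Total: 9 + 30 + 31 + 30 + 31 + 31 + 28 + 31 + 30 + 31 + 30 + 31 + 31 + 30 + 31 + 30 + 31 + 31 + 28 + 31 + 30 + 31 + 30 + 31 + 31 + 30 + 31 + 14 = 814.

814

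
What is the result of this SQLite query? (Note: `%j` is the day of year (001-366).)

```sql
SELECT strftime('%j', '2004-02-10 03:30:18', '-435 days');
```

336

First apply '-435 days': 2004-02-10 03:30:18 → 2002-12-02 03:30:18.
Day-of-year for 2002-12-02: days since 2002-01-01 inclusive = 336, zero-padded to 336.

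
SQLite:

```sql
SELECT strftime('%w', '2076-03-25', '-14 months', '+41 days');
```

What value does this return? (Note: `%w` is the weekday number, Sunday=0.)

First apply '-14 months', '+41 days': 2076-03-25 → 2075-03-07.
2075-03-07 is a Thursday; with Sunday=0 that is 4.

4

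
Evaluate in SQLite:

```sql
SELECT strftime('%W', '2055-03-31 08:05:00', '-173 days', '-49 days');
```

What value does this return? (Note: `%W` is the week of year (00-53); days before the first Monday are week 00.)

First apply '-173 days', '-49 days': 2055-03-31 08:05:00 → 2054-08-21 08:05:00.
2054-08-21 is a Friday. SQLite's %W counts Mondays since the year started; the result is 33.

33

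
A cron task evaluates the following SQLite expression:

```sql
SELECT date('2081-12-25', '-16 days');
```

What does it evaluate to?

Going back 16 days within December lands on 2081-12-09.

2081-12-09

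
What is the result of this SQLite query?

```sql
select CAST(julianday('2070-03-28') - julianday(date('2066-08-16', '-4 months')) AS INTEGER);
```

Adding -4 months to 2066-08-16 gives 2066-04-16.
14 days remain in April 2066 after the 16th (30 − 16).
Full months from May 2066 through February 2070 contribute their day counts.
Then 28 days into March 2070.
Total: 14 + 31 + 30 + 31 + 31 + 30 + 31 + 30 + 31 + 31 + 28 + 31 + 30 + 31 + 30 + 31 + 31 + 30 + 31 + 30 + 31 + 31 + 29 + 31 + 30 + 31 + 30 + 31 + 31 + 30 + 31 + 30 + 31 + 31 + 28 + 31 + 30 + 31 + 30 + 31 + 31 + 30 + 31 + 30 + 31 + 31 + 28 + 28 = 1442.

1442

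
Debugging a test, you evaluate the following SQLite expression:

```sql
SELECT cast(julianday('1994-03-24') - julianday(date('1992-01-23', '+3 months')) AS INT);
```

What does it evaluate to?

700

Adding +3 months to 1992-01-23 gives 1992-04-23.
7 days remain in April 1992 after the 23rd (30 − 23).
Full months from May 1992 through February 1994 contribute their day counts.
Then 24 days into March 1994.
Total: 7 + 31 + 30 + 31 + 31 + 30 + 31 + 30 + 31 + 31 + 28 + 31 + 30 + 31 + 30 + 31 + 31 + 30 + 31 + 30 + 31 + 31 + 28 + 24 = 700.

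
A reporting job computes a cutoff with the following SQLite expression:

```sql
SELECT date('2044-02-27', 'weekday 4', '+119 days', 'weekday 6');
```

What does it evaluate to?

2044-07-02

`weekday 4` advances to the next Thursday; 2044-02-27 is a Saturday, so it moves forward to 2044-03-03.
Applying '+119 days' to 2044-03-03: counting 119 days forward gives 2044-06-30.
`weekday 6` advances to the next Saturday; 2044-06-30 is a Thursday, so it moves forward to 2044-07-02.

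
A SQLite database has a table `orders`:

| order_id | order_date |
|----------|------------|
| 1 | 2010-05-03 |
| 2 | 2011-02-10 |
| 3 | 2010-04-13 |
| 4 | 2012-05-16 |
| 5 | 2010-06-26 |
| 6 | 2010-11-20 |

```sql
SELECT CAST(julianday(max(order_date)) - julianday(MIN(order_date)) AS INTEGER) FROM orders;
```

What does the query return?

764

MIN = 2010-04-13, MAX = 2012-05-16.
17 days remain in April 2010 after the 13th (30 − 13).
Full months from May 2010 through April 2012 contribute their day counts.
Then 16 days into May 2012.
Total: 17 + 31 + 30 + 31 + 31 + 30 + 31 + 30 + 31 + 31 + 28 + 31 + 30 + 31 + 30 + 31 + 31 + 30 + 31 + 30 + 31 + 31 + 29 + 31 + 30 + 16 = 764.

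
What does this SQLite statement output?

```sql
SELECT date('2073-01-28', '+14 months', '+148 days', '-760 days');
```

2072-07-24

Adding +14 months to 2073-01-28 gives 2074-03-28.
Applying '+148 days' to 2074-03-28: counting 148 days forward gives 2074-08-23.
Applying '-760 days' to 2074-08-23: counting 760 days back gives 2072-07-24.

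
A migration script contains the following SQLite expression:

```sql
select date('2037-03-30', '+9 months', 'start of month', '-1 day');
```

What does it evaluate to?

Adding +9 months to 2037-03-30 gives 2037-12-30.
`start of month` rewinds 2037-12-30 to 2037-12-01.
Going back 1 day from 2037-12-01 reaches 2037-11-30 (last day of November, 30 days).

2037-11-30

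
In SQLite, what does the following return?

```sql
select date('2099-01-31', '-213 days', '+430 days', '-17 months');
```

2098-04-05

Applying '-213 days' to 2099-01-31: counting 213 days back gives 2098-07-02.
Applying '+430 days' to 2098-07-02: counting 430 days forward gives 2099-09-05.
Adding -17 months to 2099-09-05 gives 2098-04-05.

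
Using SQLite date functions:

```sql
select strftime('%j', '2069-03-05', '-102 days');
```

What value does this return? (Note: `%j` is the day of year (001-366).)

First apply '-102 days': 2069-03-05 → 2068-11-23.
Day-of-year for 2068-11-23: days since 2068-01-01 inclusive = 328, zero-padded to 328.

328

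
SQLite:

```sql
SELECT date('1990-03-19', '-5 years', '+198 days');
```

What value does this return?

Adding -5 years to 1990-03-19 gives 1985-03-19.
Applying '+198 days' to 1985-03-19: counting 198 days forward gives 1985-10-03.

1985-10-03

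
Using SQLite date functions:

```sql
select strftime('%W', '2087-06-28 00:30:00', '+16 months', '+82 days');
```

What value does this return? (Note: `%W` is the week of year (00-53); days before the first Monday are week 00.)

First apply '+16 months', '+82 days': 2087-06-28 00:30:00 → 2089-01-18 00:30:00.
2089-01-18 is a Tuesday. SQLite's %W counts Mondays since the year started; the result is 03.

03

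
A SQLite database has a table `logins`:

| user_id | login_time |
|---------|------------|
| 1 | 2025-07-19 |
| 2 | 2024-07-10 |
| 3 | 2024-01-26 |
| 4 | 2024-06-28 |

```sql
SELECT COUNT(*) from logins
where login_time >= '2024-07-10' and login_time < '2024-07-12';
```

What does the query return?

1

Rows in [2024-07-10, 2024-07-12): 2024-07-10 → 1 row.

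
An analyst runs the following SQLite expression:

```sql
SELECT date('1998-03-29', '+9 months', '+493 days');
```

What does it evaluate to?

2000-05-05

Adding +9 months to 1998-03-29 gives 1998-12-29.
Applying '+493 days' to 1998-12-29: counting 493 days forward gives 2000-05-05.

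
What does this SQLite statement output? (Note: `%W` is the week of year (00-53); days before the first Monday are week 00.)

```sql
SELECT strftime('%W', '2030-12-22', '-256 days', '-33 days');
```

09

First apply '-256 days', '-33 days': 2030-12-22 → 2030-03-08.
2030-03-08 is a Friday. SQLite's %W counts Mondays since the year started; the result is 09.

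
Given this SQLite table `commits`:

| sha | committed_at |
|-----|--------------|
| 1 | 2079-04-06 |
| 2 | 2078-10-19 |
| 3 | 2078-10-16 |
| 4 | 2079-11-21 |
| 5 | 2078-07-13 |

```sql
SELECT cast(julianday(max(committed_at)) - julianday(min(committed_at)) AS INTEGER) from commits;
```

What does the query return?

496

MIN = 2078-07-13, MAX = 2079-11-21.
18 days remain in July 2078 after the 13th (31 − 13).
Full months from August 2078 through October 2079 contribute their day counts.
Then 21 days into November 2079.
Total: 18 + 31 + 30 + 31 + 30 + 31 + 31 + 28 + 31 + 30 + 31 + 30 + 31 + 31 + 30 + 31 + 21 = 496.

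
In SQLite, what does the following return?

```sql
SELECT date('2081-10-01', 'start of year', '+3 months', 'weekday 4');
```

`start of year` rewinds 2081-10-01 to 2081-01-01.
Adding +3 months to 2081-01-01 gives 2081-04-01.
`weekday 4` advances to the next Thursday; 2081-04-01 is a Tuesday, so it moves forward to 2081-04-03.

2081-04-03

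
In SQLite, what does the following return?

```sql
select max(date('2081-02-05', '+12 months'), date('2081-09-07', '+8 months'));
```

2082-05-07

date('2081-02-05', '+12 months') → 2082-02-05.
date('2081-09-07', '+8 months') → 2082-05-07.
Later of the two is 2082-05-07.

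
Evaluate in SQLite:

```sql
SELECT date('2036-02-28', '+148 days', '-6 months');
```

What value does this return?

2036-01-25

Applying '+148 days' to 2036-02-28: counting 148 days forward gives 2036-07-25.
Adding -6 months to 2036-07-25 gives 2036-01-25.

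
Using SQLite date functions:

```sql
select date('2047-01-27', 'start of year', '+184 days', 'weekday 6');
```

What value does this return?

2047-07-06

`start of year` rewinds 2047-01-27 to 2047-01-01.
Applying '+184 days' to 2047-01-01: counting 184 days forward gives 2047-07-04.
`weekday 6` advances to the next Saturday; 2047-07-04 is a Thursday, so it moves forward to 2047-07-06.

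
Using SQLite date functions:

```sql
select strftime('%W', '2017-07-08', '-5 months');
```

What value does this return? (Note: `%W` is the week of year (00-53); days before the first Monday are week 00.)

06

First apply '-5 months': 2017-07-08 → 2017-02-08.
2017-02-08 is a Wednesday. SQLite's %W counts Mondays since the year started; the result is 06.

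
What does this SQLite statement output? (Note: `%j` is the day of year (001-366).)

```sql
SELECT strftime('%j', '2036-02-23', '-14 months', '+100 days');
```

First apply '-14 months', '+100 days': 2036-02-23 → 2035-04-02.
Day-of-year for 2035-04-02: days since 2035-01-01 inclusive = 92, zero-padded to 092.

092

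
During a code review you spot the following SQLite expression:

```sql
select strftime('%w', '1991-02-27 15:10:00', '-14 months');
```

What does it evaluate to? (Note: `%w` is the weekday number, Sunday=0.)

3

First apply '-14 months': 1991-02-27 15:10:00 → 1989-12-27 15:10:00.
1989-12-27 is a Wednesday; with Sunday=0 that is 3.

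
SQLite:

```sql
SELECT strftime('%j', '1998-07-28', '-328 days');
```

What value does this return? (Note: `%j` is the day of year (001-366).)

246

First apply '-328 days': 1998-07-28 → 1997-09-03.
Day-of-year for 1997-09-03: days since 1997-01-01 inclusive = 246, zero-padded to 246.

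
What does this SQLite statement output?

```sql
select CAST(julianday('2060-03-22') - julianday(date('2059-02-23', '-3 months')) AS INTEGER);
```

Adding -3 months to 2059-02-23 gives 2058-11-23.
7 days remain in November 2058 after the 23rd (30 − 23).
Full months from December 2058 through February 2060 contribute their day counts.
Then 22 days into March 2060.
Total: 7 + 31 + 31 + 28 + 31 + 30 + 31 + 30 + 31 + 31 + 30 + 31 + 30 + 31 + 31 + 29 + 22 = 485.

485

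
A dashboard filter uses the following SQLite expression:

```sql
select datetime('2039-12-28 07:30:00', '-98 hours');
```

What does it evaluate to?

-98 hours from 2039-12-28 07:30:00 is 2039-12-24 05:30:00 (crosses midnight).

2039-12-24 05:30:00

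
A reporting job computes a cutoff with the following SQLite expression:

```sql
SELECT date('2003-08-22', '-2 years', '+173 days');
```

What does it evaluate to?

Adding -2 years to 2003-08-22 gives 2001-08-22.
Applying '+173 days' to 2001-08-22: counting 173 days forward gives 2002-02-11.

2002-02-11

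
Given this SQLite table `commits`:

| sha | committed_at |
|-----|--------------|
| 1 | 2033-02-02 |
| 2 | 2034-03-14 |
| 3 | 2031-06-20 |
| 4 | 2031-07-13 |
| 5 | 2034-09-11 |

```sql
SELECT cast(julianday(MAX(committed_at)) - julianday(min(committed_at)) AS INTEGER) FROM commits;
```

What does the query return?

MIN = 2031-06-20, MAX = 2034-09-11.
10 days remain in June 2031 after the 20th (30 − 20).
Full months from July 2031 through August 2034 contribute their day counts.
Then 11 days into September 2034.
Total: 10 + 31 + 31 + 30 + 31 + 30 + 31 + 31 + 29 + 31 + 30 + 31 + 30 + 31 + 31 + 30 + 31 + 30 + 31 + 31 + 28 + 31 + 30 + 31 + 30 + 31 + 31 + 30 + 31 + 30 + 31 + 31 + 28 + 31 + 30 + 31 + 30 + 31 + 31 + 11 = 1179.

1179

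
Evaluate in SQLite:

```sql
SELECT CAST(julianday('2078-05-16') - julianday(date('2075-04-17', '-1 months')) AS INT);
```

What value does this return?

1156

Adding -1 month to 2075-04-17 gives 2075-03-17.
14 days remain in March 2075 after the 17th (31 − 17).
Full months from April 2075 through April 2078 contribute their day counts.
Then 16 days into May 2078.
Total: 14 + 30 + 31 + 30 + 31 + 31 + 30 + 31 + 30 + 31 + 31 + 29 + 31 + 30 + 31 + 30 + 31 + 31 + 30 + 31 + 30 + 31 + 31 + 28 + 31 + 30 + 31 + 30 + 31 + 31 + 30 + 31 + 30 + 31 + 31 + 28 + 31 + 30 + 16 = 1156.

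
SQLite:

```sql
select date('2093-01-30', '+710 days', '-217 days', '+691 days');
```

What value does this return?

2096-04-28

Applying '+710 days' to 2093-01-30: counting 710 days forward gives 2095-01-10.
Applying '-217 days' to 2095-01-10: counting 217 days back gives 2094-06-07.
Applying '+691 days' to 2094-06-07: counting 691 days forward gives 2096-04-28.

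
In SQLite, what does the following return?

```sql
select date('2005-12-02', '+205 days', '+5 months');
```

Applying '+205 days' to 2005-12-02: counting 205 days forward gives 2006-06-25.
Adding +5 months to 2006-06-25 gives 2006-11-25.

2006-11-25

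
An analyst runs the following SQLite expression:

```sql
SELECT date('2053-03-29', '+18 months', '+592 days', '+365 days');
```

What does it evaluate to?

Adding +18 months to 2053-03-29 gives 2054-09-29.
Applying '+592 days' to 2054-09-29: counting 592 days forward gives 2056-05-13.
Applying '+365 days' to 2056-05-13: counting 365 days forward gives 2057-05-13.

2057-05-13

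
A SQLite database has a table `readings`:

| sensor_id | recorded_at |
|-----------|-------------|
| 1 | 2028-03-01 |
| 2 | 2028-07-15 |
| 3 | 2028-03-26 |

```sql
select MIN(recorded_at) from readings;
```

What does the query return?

MIN over {2028-03-01, 2028-03-26, 2028-07-15}.

2028-03-01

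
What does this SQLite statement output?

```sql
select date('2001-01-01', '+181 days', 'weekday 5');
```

Applying '+181 days' to 2001-01-01: counting 181 days forward gives 2001-07-01.
`weekday 5` advances to the next Friday; 2001-07-01 is a Sunday, so it moves forward to 2001-07-06.

2001-07-06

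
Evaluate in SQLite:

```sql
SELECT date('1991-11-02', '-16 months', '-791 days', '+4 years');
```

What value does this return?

Adding -16 months to 1991-11-02 gives 1990-07-02.
Applying '-791 days' to 1990-07-02: counting 791 days back gives 1988-05-02.
Adding +4 years to 1988-05-02 gives 1992-05-02.

1992-05-02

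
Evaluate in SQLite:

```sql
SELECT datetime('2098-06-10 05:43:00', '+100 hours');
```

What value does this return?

+100 hours from 2098-06-10 05:43:00 is 2098-06-14 09:43:00 (crosses midnight).

2098-06-14 09:43:00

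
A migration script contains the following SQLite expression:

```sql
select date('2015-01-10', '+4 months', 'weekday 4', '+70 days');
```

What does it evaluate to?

2015-07-23

Adding +4 months to 2015-01-10 gives 2015-05-10.
`weekday 4` advances to the next Thursday; 2015-05-10 is a Sunday, so it moves forward to 2015-05-14.
Applying '+70 days' to 2015-05-14: counting 70 days forward gives 2015-07-23.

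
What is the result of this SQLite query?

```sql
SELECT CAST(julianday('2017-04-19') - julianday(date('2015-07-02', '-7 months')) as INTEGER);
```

Adding -7 months to 2015-07-02 gives 2014-12-02.
29 days remain in December 2014 after the 2nd (31 − 2).
Full months from January 2015 through March 2017 contribute their day counts.
Then 19 days into April 2017.
Total: 29 + 31 + 28 + 31 + 30 + 31 + 30 + 31 + 31 + 30 + 31 + 30 + 31 + 31 + 29 + 31 + 30 + 31 + 30 + 31 + 31 + 30 + 31 + 30 + 31 + 31 + 28 + 31 + 19 = 869.

869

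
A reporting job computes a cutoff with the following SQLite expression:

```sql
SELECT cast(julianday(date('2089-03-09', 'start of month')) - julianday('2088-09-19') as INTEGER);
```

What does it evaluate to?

163

`start of month` rewinds 2089-03-09 to 2089-03-01.
11 days remain in September 2088 after the 19th (30 − 19).
October 2088: 31 days.
November 2088: 30 days.
December 2088: 31 days.
January 2089: 31 days.
February 2089: 28 days.
Then 1 day into March 2089.
Total: 11 + 31 + 30 + 31 + 31 + 28 + 1 = 163.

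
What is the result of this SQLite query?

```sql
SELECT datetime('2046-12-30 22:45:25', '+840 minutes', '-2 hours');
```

2046-12-31 10:45:25

840 minutes = 14h 0m; +840 minutes from 2046-12-30 22:45:25 is 2046-12-31 12:45:25 (crosses midnight).
-2 hours from 2046-12-31 12:45:25 is 2046-12-31 10:45:25.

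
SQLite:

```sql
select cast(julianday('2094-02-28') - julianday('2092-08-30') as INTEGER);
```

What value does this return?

547

1 day remains in August 2092 after the 30th (31 − 30).
Full months from September 2092 through January 2094 contribute their day counts.
Then 28 days into February 2094.
Total: 1 + 30 + 31 + 30 + 31 + 31 + 28 + 31 + 30 + 31 + 30 + 31 + 31 + 30 + 31 + 30 + 31 + 31 + 28 = 547.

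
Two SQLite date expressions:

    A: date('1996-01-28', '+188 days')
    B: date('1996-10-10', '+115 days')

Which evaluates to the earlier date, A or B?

A = 1996-08-03.
B = 1997-02-02.
A is earlier.

A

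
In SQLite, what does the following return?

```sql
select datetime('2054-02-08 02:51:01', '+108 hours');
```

+108 hours from 2054-02-08 02:51:01 is 2054-02-12 14:51:01 (crosses midnight).

2054-02-12 14:51:01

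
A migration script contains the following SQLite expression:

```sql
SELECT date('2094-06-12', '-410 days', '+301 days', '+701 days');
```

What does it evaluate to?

Applying '-410 days' to 2094-06-12: counting 410 days back gives 2093-04-28.
Applying '+301 days' to 2093-04-28: counting 301 days forward gives 2094-02-23.
Applying '+701 days' to 2094-02-23: counting 701 days forward gives 2096-01-25.

2096-01-25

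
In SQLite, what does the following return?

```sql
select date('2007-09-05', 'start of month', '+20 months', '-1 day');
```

2009-04-30

`start of month` rewinds 2007-09-05 to 2007-09-01.
Adding +20 months to 2007-09-01 gives 2009-05-01.
Going back 1 day from 2009-05-01 reaches 2009-04-30 (last day of April, 30 days).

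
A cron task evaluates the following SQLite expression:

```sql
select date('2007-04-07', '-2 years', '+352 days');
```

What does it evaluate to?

Adding -2 years to 2007-04-07 gives 2005-04-07.
Applying '+352 days' to 2005-04-07: counting 352 days forward gives 2006-03-25.

2006-03-25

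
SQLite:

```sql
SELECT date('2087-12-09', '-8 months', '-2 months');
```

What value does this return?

2087-02-09

Adding -8 months to 2087-12-09 gives 2087-04-09.
Adding -2 months to 2087-04-09 gives 2087-02-09.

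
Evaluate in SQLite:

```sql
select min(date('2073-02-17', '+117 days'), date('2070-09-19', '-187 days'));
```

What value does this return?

2070-03-16

date('2073-02-17', '+117 days') → 2073-06-14.
date('2070-09-19', '-187 days') → 2070-03-16.
Earlier of the two is 2070-03-16.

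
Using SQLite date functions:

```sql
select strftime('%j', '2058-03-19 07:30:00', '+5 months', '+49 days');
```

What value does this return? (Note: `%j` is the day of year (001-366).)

280

First apply '+5 months', '+49 days': 2058-03-19 07:30:00 → 2058-10-07 07:30:00.
Day-of-year for 2058-10-07: days since 2058-01-01 inclusive = 280, zero-padded to 280.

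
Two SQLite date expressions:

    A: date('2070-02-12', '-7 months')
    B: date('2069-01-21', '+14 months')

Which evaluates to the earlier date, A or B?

A = 2069-07-12.
B = 2070-03-21.
A is earlier.

A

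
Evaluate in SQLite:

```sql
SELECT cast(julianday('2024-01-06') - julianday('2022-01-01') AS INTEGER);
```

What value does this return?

30 days remain in January 2022 after the 1st (31 − 1).
Full months from February 2022 through December 2023 contribute their day counts.
Then 6 days into January 2024.
Total: 30 + 28 + 31 + 30 + 31 + 30 + 31 + 31 + 30 + 31 + 30 + 31 + 31 + 28 + 31 + 30 + 31 + 30 + 31 + 31 + 30 + 31 + 30 + 31 + 6 = 735.

735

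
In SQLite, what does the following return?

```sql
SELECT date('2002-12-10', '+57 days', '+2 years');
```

2005-02-05

Applying '+57 days' to 2002-12-10: counting 57 days forward gives 2003-02-05.
Adding +2 years to 2003-02-05 gives 2005-02-05.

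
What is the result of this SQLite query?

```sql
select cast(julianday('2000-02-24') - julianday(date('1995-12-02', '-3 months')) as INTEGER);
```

1636

Adding -3 months to 1995-12-02 gives 1995-09-02.
28 days remain in September 1995 after the 2nd (30 − 2).
Full months from October 1995 through January 2000 contribute their day counts.
Then 24 days into February 2000.
Total: 28 + 31 + 30 + 31 + 31 + 29 + 31 + 30 + 31 + 30 + 31 + 31 + 30 + 31 + 30 + 31 + 31 + 28 + 31 + 30 + 31 + 30 + 31 + 31 + 30 + 31 + 30 + 31 + 31 + 28 + 31 + 30 + 31 + 30 + 31 + 31 + 30 + 31 + 30 + 31 + 31 + 28 + 31 + 30 + 31 + 30 + 31 + 31 + 30 + 31 + 30 + 31 + 31 + 24 = 1636.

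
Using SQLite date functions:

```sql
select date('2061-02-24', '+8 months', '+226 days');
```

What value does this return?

2062-06-07

Adding +8 months to 2061-02-24 gives 2061-10-24.
Applying '+226 days' to 2061-10-24: counting 226 days forward gives 2062-06-07.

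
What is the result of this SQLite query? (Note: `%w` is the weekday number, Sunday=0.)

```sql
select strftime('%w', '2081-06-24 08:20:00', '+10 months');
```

First apply '+10 months': 2081-06-24 08:20:00 → 2082-04-24 08:20:00.
2082-04-24 is a Friday; with Sunday=0 that is 5.

5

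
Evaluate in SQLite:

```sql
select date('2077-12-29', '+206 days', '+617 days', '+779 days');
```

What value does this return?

Applying '+206 days' to 2077-12-29: counting 206 days forward gives 2078-07-23.
Applying '+617 days' to 2078-07-23: counting 617 days forward gives 2080-03-31.
Applying '+779 days' to 2080-03-31: counting 779 days forward gives 2082-05-19.

2082-05-19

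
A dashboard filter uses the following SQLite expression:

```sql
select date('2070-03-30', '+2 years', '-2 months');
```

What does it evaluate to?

Adding +2 years to 2070-03-30 gives 2072-03-30.
Adding -2 months to 2072-03-30 gives 2072-01-30.

2072-01-30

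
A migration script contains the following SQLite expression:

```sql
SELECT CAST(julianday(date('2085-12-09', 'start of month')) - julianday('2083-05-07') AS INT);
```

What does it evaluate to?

939

`start of month` rewinds 2085-12-09 to 2085-12-01.
24 days remain in May 2083 after the 7th (31 − 7).
Full months from June 2083 through November 2085 contribute their day counts.
Then 1 day into December 2085.
Total: 24 + 30 + 31 + 31 + 30 + 31 + 30 + 31 + 31 + 29 + 31 + 30 + 31 + 30 + 31 + 31 + 30 + 31 + 30 + 31 + 31 + 28 + 31 + 30 + 31 + 30 + 31 + 31 + 30 + 31 + 30 + 1 = 939.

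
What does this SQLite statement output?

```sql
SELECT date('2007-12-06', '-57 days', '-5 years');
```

Applying '-57 days' to 2007-12-06: counting 57 days back gives 2007-10-10.
Adding -5 years to 2007-10-10 gives 2002-10-10.

2002-10-10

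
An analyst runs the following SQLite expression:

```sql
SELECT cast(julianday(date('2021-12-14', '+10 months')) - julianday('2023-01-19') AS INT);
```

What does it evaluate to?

Adding +10 months to 2021-12-14 gives 2022-10-14.
17 days remain in October 2022 after the 14th (31 − 14).
November 2022: 30 days.
December 2022: 31 days.
Then 19 days into January 2023.
Total: 17 + 30 + 31 + 19 = 97.
The subtraction is earlier − later, so the result is −97 → -97.

-97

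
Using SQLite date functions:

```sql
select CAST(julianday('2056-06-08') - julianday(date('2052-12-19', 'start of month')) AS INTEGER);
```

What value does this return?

`start of month` rewinds 2052-12-19 to 2052-12-01.
30 days remain in December 2052 after the 1st (31 − 1).
Full months from January 2053 through May 2056 contribute their day counts.
Then 8 days into June 2056.
Total: 30 + 31 + 28 + 31 + 30 + 31 + 30 + 31 + 31 + 30 + 31 + 30 + 31 + 31 + 28 + 31 + 30 + 31 + 30 + 31 + 31 + 30 + 31 + 30 + 31 + 31 + 28 + 31 + 30 + 31 + 30 + 31 + 31 + 30 + 31 + 30 + 31 + 31 + 29 + 31 + 30 + 31 + 8 = 1285.

1285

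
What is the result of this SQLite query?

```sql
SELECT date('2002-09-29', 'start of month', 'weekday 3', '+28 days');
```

2002-10-02

`start of month` rewinds 2002-09-29 to 2002-09-01.
`weekday 3` advances to the next Wednesday; 2002-09-01 is a Sunday, so it moves forward to 2002-09-04.
September 2002 has 30 days; 26 remain after the 4th, so 27 days reach 2002-10-01.
Advancing 1 more day within October lands on 2002-10-02.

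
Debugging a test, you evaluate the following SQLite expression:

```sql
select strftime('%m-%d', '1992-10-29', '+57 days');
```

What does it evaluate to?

First apply '+57 days': 1992-10-29 → 1992-12-25.
`%m-%d` extracts the month-day: 12-25.

12-25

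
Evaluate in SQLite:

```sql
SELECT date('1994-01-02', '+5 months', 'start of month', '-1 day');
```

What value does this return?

1994-05-31

Adding +5 months to 1994-01-02 gives 1994-06-02.
`start of month` rewinds 1994-06-02 to 1994-06-01.
Going back 1 day from 1994-06-01 reaches 1994-05-31 (last day of May, 31 days).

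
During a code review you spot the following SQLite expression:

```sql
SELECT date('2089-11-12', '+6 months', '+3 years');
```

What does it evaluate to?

2093-05-12

Adding +6 months to 2089-11-12 gives 2090-05-12.
Adding +3 years to 2090-05-12 gives 2093-05-12.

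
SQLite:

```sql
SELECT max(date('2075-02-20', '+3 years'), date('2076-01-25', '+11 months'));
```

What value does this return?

2078-02-20

date('2075-02-20', '+3 years') → 2078-02-20.
date('2076-01-25', '+11 months') → 2076-12-25.
Later of the two is 2078-02-20.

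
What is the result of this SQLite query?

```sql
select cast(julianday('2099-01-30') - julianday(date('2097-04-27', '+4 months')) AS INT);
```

521

Adding +4 months to 2097-04-27 gives 2097-08-27.
4 days remain in August 2097 after the 27th (31 − 27).
Full months from September 2097 through December 2098 contribute their day counts.
Then 30 days into January 2099.
Total: 4 + 30 + 31 + 30 + 31 + 31 + 28 + 31 + 30 + 31 + 30 + 31 + 31 + 30 + 31 + 30 + 31 + 30 = 521.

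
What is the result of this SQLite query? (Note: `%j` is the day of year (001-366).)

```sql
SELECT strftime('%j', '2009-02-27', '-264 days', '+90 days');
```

First apply '-264 days', '+90 days': 2009-02-27 → 2008-09-06.
Day-of-year for 2008-09-06: days since 2008-01-01 inclusive = 250, zero-padded to 250.

250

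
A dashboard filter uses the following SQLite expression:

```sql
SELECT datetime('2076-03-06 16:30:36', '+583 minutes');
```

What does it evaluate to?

583 minutes = 9h 43m; +583 minutes from 2076-03-06 16:30:36 is 2076-03-07 02:13:36 (crosses midnight).

2076-03-07 02:13:36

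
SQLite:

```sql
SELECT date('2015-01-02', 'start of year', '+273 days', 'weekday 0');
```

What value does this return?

`start of year` rewinds 2015-01-02 to 2015-01-01.
Applying '+273 days' to 2015-01-01: counting 273 days forward gives 2015-10-01.
`weekday 0` advances to the next Sunday; 2015-10-01 is a Thursday, so it moves forward to 2015-10-04.

2015-10-04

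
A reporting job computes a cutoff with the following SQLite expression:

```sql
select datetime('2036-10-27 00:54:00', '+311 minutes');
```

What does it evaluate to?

2036-10-27 06:05:00

311 minutes = 5h 11m; +311 minutes from 2036-10-27 00:54:00 is 2036-10-27 06:05:00.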